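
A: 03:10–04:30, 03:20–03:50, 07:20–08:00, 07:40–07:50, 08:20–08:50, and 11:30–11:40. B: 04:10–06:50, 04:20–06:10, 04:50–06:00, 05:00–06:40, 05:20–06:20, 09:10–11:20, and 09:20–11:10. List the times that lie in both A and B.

04:10-04:30

Merge the first list: 03:10-04:30, 07:20-08:00, 08:20-08:50, 11:30-11:40.
Merge the second list: 04:10-06:50, 09:10-11:20.
03:10-04:30 overlaps B on 04:10-04:30.
07:20-08:00 falls entirely outside B.
08:20-08:50 falls entirely outside B.
11:30-11:40 falls entirely outside B.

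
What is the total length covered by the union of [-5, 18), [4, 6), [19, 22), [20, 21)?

Merged: [-5, 18), [19, 22).
Lengths: 23 + 3 = 26.

26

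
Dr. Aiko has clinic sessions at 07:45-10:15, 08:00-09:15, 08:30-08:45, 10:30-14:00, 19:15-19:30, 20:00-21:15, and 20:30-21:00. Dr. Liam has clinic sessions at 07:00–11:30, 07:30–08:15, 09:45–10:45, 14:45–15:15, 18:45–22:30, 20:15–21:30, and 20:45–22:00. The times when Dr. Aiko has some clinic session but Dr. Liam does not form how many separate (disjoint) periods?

A, merged: 07:45–10:15, 10:30–14:00, 19:15–19:30, 20:00–21:15.
B, merged: 07:00–11:30, 14:45–15:15, 18:45–22:30.
A \ B = 11:30–14:00.
That is 1 disjoint piece.

1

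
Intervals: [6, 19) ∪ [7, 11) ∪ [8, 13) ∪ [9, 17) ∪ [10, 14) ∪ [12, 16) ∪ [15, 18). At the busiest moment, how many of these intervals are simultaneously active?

5

Sweep endpoints in order; track running count of active intervals.
Peak of 5 reached at 10.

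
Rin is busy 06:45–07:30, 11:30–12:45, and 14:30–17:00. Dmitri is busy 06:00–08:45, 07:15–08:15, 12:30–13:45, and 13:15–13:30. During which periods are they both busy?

Second set merges to 06:00-08:45, 12:30-13:45.
06:45-07:30 ∩ B → 06:45-07:30.
11:30-12:45 ∩ B → 12:30-12:45.
14:30-17:00 meets no B interval.

06:45-07:30, 12:30-12:45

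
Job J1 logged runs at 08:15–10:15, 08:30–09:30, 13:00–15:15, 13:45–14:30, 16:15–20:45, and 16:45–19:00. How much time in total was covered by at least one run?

8 h 45 min

Merged: 08:15-10:15, 13:00-15:15, 16:15-20:45.
Lengths: 2 h + 2 h 15 min + 4 h 30 min = 8 h 45 min.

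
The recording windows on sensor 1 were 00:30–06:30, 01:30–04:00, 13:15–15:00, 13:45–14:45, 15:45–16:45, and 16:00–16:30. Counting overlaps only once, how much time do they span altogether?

8 h 45 min

Merged: 00:30–06:30, 13:15–15:00, 15:45–16:45.
Lengths: 6 h + 1 h 45 min + 1 h = 8 h 45 min.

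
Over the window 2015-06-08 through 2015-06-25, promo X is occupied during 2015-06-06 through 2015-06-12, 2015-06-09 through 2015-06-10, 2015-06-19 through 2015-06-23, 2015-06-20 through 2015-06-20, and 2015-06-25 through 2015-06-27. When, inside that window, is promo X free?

2015-06-13 through 2015-06-18, 2015-06-24 through 2015-06-24

After merging, the occupied span is 2015-06-06 through 2015-06-12, 2015-06-19 through 2015-06-23, 2015-06-25 through 2015-06-27.
Gaps within 2015-06-08 through 2015-06-25: 2015-06-13 through 2015-06-18, 2015-06-24 through 2015-06-24.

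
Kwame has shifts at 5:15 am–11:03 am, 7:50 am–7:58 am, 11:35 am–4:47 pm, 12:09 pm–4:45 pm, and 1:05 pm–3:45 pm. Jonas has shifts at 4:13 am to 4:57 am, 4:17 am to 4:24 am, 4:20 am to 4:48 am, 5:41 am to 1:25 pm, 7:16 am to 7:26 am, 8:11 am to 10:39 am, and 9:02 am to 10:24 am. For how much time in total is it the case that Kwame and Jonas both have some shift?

First set merges to 5:15 am-11:03 am, 11:35 am-4:47 pm.
Second set merges to 4:13 am-4:57 am, 5:41 am-1:25 pm.
A ∩ B = 5:41 am-11:03 am, 11:35 am-1:25 pm.
Total: 5 h 22 min + 1 h 50 min = 7 h 12 min.

7 h 12 min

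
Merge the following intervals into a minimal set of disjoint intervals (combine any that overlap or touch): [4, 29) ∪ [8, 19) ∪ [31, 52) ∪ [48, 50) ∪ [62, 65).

[4, 29) ∪ [31, 52) ∪ [62, 65)

[8, 19) overlaps/touches [4, 29) → extend to [4, 29).
[31, 52) is disjoint → start new block.
[48, 50) overlaps/touches [31, 52) → extend to [31, 52).
[62, 65) is disjoint → start new block.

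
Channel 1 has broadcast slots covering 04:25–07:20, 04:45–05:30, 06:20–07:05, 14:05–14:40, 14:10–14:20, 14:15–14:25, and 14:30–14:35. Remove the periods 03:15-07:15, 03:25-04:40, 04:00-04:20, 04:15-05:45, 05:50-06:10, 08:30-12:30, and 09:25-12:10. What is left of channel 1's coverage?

07:15–07:20, 14:05–14:40

First set merges to 04:25–07:20, 14:05–14:40.
Second set merges to 03:15–07:15, 08:30–12:30.
04:25–07:20 minus B → 07:15–07:20.
14:05–14:40: no B overlap → unchanged.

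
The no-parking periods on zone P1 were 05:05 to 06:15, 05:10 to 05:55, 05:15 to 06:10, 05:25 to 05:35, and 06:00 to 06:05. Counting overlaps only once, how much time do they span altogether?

Merged: 05:05–06:15.
Length: 1 h 10 min.

1 h 10 min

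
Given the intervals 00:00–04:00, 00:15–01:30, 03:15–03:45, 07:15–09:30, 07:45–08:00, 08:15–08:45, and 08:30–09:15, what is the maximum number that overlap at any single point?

Sweep endpoints in order; track running count of active intervals.
Peak of 3 reached at 08:30.

3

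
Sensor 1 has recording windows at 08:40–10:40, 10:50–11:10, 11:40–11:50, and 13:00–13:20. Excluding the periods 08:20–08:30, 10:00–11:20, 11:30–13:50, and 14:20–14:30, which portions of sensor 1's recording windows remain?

08:40–10:00

08:40–10:40 with B removed leaves 08:40–10:00.
10:50–11:10 lies entirely inside B → drops out.
11:40–11:50 lies entirely inside B → drops out.
13:00–13:20 lies entirely inside B → drops out.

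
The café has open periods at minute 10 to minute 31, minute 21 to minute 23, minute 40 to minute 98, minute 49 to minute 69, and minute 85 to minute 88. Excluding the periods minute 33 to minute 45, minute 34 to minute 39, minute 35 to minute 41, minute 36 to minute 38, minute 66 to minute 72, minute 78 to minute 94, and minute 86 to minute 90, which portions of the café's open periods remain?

minute 10 to minute 31, minute 45 to minute 66, minute 72 to minute 78, minute 94 to minute 98

First set merges to minute 10 to minute 31, minute 40 to minute 98.
Second set merges to minute 33 to minute 45, minute 66 to minute 72, minute 78 to minute 94.
minute 10 to minute 31: nothing removed.
minute 40 to minute 98 \ B = minute 45 to minute 66, minute 72 to minute 78, minute 94 to minute 98.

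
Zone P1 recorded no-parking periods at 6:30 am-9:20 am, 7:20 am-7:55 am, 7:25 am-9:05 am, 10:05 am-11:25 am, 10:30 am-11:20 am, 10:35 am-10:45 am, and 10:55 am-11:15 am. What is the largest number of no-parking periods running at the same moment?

3

At 7:25 am, 3 of the intervals are simultaneously active.
No point has more.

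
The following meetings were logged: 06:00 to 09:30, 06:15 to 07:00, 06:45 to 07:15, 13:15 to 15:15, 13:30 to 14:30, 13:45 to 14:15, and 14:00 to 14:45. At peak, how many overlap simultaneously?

Walk the sorted start/end points keeping a running depth.
The depth first hits 4 at 14:00.

4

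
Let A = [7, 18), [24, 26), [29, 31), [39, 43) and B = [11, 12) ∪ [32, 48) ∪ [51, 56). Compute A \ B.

[7, 18) minus B → [7, 11), [12, 18).
[24, 26): no B overlap → unchanged.
[29, 31): no B overlap → unchanged.
[39, 43): fully covered by B → removed.

[7, 11) ∪ [12, 18) ∪ [24, 26) ∪ [29, 31)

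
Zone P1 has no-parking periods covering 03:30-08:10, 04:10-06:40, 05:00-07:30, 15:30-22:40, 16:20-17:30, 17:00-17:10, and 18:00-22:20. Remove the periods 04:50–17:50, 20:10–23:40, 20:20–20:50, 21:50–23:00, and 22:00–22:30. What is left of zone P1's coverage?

03:30–04:50, 17:50–20:10

First set merges to 03:30–08:10, 15:30–22:40.
Second set merges to 04:50–17:50, 20:10–23:40.
03:30–08:10 \ B = 03:30–04:50.
15:30–22:40 \ B = 17:50–20:10.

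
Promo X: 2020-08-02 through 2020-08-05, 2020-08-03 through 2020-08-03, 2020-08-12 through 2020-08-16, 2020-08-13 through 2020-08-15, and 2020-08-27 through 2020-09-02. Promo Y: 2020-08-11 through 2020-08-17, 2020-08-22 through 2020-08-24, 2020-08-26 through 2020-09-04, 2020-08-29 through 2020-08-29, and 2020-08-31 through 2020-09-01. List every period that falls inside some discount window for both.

2020-08-12 through 2020-08-16, 2020-08-27 through 2020-09-02

Merge the first list: 2020-08-02 through 2020-08-05, 2020-08-12 through 2020-08-16, 2020-08-27 through 2020-09-02.
Merge the second list: 2020-08-11 through 2020-08-17, 2020-08-22 through 2020-08-24, 2020-08-26 through 2020-09-04.
2020-08-02 through 2020-08-05 falls entirely outside B.
2020-08-12 through 2020-08-16 overlaps B on 2020-08-12 through 2020-08-16.
2020-08-27 through 2020-09-02 overlaps B on 2020-08-27 through 2020-09-02.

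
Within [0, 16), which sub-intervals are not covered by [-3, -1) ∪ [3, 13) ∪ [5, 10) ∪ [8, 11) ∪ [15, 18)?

[0, 3) ∪ [13, 15)

The merged coverage is [-3, -1), [3, 13), [15, 18).
Complement within [0, 16): [0, 3), [13, 15).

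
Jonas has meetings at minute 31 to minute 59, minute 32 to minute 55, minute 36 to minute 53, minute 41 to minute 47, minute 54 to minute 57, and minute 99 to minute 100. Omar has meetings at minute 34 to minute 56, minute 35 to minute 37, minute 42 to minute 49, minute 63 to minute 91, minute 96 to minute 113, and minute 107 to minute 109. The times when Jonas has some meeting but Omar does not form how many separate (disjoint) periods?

2

Merge the first list: minute 31 to minute 59, minute 99 to minute 100.
Merge the second list: minute 34 to minute 56, minute 63 to minute 91, minute 96 to minute 113.
A \ B = minute 31 to minute 34, minute 56 to minute 59.
That is 2 disjoint pieces.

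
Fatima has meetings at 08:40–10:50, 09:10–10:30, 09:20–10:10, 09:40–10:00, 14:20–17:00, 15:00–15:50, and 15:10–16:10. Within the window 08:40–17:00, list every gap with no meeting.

Covered (merged): 08:40–10:50, 14:20–17:00.
Uncovered inside 08:40–17:00: 10:50–14:20.

10:50–14:20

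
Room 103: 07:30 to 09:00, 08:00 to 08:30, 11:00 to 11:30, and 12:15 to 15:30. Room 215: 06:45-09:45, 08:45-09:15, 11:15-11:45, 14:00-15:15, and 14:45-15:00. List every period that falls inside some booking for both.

07:30–09:00, 11:15–11:30, 14:00–15:15

A, merged: 07:30–09:00, 11:00–11:30, 12:15–15:30.
B, merged: 06:45–09:45, 11:15–11:45, 14:00–15:15.
07:30–09:00 meets the second set on 07:30–09:00.
11:00–11:30 meets the second set on 11:15–11:30.
12:15–15:30 meets the second set on 14:00–15:15.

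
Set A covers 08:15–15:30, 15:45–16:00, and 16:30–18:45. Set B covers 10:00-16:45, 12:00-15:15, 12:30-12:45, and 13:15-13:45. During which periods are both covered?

10:00–15:30, 15:45–16:00, 16:30–16:45

Merge the second list: 10:00–16:45.
08:15–15:30 overlaps B on 10:00–15:30.
15:45–16:00 overlaps B on 15:45–16:00.
16:30–18:45 overlaps B on 16:30–16:45.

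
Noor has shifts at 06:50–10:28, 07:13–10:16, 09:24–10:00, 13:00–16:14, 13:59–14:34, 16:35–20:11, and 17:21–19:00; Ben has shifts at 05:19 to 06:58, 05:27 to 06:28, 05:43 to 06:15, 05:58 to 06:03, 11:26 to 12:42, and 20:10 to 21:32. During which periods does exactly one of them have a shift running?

Merge the first list: 06:50–10:28, 13:00–16:14, 16:35–20:11.
Merge the second list: 05:19–06:58, 11:26–12:42, 20:10–21:32.
A \ B = 06:58–10:28, 13:00–16:14, 16:35–20:10.
B \ A = 05:19–06:50, 11:26–12:42, 20:11–21:32.
Union of the two gives the symmetric difference.

05:19–06:50, 06:58–10:28, 11:26–12:42, 13:00–16:14, 16:35–20:10, 20:11–21:32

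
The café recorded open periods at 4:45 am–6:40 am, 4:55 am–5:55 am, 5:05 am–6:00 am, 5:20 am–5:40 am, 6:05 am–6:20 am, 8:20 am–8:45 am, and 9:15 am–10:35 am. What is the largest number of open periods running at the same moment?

4

Walk the sorted start/end points keeping a running depth.
The depth first hits 4 at 5:20 am.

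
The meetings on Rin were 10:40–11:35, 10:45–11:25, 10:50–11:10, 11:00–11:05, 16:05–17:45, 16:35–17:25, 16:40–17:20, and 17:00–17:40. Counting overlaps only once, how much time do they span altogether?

Merged: 10:40–11:35, 16:05–17:45.
Lengths: 55 min + 1 h 40 min = 2 h 35 min.

2 h 35 min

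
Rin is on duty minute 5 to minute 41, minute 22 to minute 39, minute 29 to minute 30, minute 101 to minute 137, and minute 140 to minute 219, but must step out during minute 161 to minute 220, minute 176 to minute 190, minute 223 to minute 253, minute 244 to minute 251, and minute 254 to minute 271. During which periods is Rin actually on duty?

minute 5 to minute 41, minute 101 to minute 137, minute 140 to minute 161

A, merged: minute 5 to minute 41, minute 101 to minute 137, minute 140 to minute 219.
B, merged: minute 161 to minute 220, minute 223 to minute 253, minute 254 to minute 271.
minute 5 to minute 41: no B overlap → unchanged.
minute 101 to minute 137: no B overlap → unchanged.
minute 140 to minute 219 minus B → minute 140 to minute 161.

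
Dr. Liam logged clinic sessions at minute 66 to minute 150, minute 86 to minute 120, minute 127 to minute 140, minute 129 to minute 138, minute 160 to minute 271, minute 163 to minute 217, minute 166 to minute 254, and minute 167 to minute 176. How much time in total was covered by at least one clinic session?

Merged: minute 66 to minute 150, minute 160 to minute 271.
Lengths: 84 minutes + 111 minutes = 195 minutes.

195 minutes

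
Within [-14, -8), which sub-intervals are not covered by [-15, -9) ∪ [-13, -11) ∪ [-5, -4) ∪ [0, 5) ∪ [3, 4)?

[-9, -8)

The merged coverage is [-15, -9), [-5, -4), [0, 5).
Complement within [-14, -8): [-9, -8).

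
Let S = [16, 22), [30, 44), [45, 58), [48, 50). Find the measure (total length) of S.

33

Merged: [16, 22), [30, 44), [45, 58).
Lengths: 6 + 14 + 13 = 33.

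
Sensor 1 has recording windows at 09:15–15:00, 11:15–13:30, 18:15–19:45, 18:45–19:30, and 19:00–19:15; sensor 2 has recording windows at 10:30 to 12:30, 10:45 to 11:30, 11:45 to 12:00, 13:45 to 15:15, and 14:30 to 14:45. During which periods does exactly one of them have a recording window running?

A, merged: 09:15–15:00, 18:15–19:45.
B, merged: 10:30–12:30, 13:45–15:15.
A but not B: 09:15–10:30, 12:30–13:45, 18:15–19:45.
B but not A: 15:00–15:15.
Combining gives A △ B.

09:15–10:30, 12:30–13:45, 15:00–15:15, 18:15–19:45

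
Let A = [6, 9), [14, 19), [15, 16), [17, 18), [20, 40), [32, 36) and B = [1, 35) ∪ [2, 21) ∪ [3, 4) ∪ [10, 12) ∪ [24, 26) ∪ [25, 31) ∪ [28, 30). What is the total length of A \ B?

5

A, merged: [6, 9), [14, 19), [20, 40).
B, merged: [1, 35).
A \ B = [35, 40).
Total: 5.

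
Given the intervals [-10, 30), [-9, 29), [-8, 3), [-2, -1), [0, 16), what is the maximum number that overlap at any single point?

4

Sweep endpoints in order; track running count of active intervals.
Peak of 4 reached at -2.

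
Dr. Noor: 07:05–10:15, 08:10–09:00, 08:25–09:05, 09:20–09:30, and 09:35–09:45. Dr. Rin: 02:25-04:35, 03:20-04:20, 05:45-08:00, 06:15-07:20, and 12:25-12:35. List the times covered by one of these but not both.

First set merges to 07:05–10:15.
Second set merges to 02:25–04:35, 05:45–08:00, 12:25–12:35.
A \ B = 08:00–10:15.
B \ A = 02:25–04:35, 05:45–07:05, 12:25–12:35.
Union of the two gives the symmetric difference.

02:25–04:35, 05:45–07:05, 08:00–10:15, 12:25–12:35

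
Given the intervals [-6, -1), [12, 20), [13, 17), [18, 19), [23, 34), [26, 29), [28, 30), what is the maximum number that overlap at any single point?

Walk the sorted start/end points keeping a running depth.
The depth first hits 3 at 28.

3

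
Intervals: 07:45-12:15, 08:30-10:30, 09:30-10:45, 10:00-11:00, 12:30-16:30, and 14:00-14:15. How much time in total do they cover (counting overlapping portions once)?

8 h 30 min

Merged: 07:45-12:15, 12:30-16:30.
Lengths: 4 h 30 min + 4 h = 8 h 30 min.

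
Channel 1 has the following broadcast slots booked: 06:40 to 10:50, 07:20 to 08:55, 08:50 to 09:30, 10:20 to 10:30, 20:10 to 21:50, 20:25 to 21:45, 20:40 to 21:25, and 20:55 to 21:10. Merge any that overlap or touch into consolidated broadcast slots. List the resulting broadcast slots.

07:20-08:55 overlaps/touches 06:40-10:50 → extend to 06:40-10:50.
08:50-09:30 overlaps/touches 06:40-10:50 → extend to 06:40-10:50.
10:20-10:30 overlaps/touches 06:40-10:50 → extend to 06:40-10:50.
20:10-21:50 is disjoint → start new block.
20:25-21:45 overlaps/touches 20:10-21:50 → extend to 20:10-21:50.
20:40-21:25 overlaps/touches 20:10-21:50 → extend to 20:10-21:50.
20:55-21:10 overlaps/touches 20:10-21:50 → extend to 20:10-21:50.

06:40-10:50, 20:10-21:50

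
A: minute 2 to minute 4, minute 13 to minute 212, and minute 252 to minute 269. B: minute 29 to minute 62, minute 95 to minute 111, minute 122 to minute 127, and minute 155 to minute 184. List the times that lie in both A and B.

minute 29 to minute 62, minute 95 to minute 111, minute 122 to minute 127, minute 155 to minute 184

minute 2 to minute 4: no overlap with the second set.
minute 13 to minute 212 meets the second set on minute 29 to minute 62, minute 95 to minute 111, minute 122 to minute 127, minute 155 to minute 184.
minute 252 to minute 269: no overlap with the second set.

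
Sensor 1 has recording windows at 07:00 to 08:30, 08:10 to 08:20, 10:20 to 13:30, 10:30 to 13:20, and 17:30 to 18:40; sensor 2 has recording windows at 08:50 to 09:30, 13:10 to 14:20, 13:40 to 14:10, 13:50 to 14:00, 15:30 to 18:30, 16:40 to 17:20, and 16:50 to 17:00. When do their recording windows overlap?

Merge the first list: 07:00-08:30, 10:20-13:30, 17:30-18:40.
Merge the second list: 08:50-09:30, 13:10-14:20, 15:30-18:30.
07:00-08:30 falls entirely outside B.
10:20-13:30 overlaps B on 13:10-13:30.
17:30-18:40 overlaps B on 17:30-18:30.

13:10-13:30, 17:30-18:30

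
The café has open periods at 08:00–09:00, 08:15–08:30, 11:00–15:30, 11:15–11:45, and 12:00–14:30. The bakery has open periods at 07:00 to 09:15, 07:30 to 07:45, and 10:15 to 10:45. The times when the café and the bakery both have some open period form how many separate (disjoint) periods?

First set merges to 08:00-09:00, 11:00-15:30.
Second set merges to 07:00-09:15, 10:15-10:45.
A ∩ B = 08:00-09:00.
That is 1 disjoint piece.

1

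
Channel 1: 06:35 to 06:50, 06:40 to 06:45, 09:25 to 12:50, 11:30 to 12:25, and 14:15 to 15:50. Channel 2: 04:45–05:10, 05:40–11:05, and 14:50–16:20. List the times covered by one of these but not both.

04:45-05:10, 05:40-06:35, 06:50-09:25, 11:05-12:50, 14:15-14:50, 15:50-16:20

First set merges to 06:35-06:50, 09:25-12:50, 14:15-15:50.
Only in the first: 11:05-12:50, 14:15-14:50.
Only in the second: 04:45-05:10, 05:40-06:35, 06:50-09:25, 15:50-16:20.
Together these are the periods covered by exactly one.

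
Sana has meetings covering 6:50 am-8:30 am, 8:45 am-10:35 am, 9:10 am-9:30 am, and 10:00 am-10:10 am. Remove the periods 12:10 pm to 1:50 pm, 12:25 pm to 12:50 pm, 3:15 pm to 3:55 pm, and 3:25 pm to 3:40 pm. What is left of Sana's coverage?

6:50 am–8:30 am, 8:45 am–10:35 am

Merge the first list: 6:50 am–8:30 am, 8:45 am–10:35 am.
Merge the second list: 12:10 pm–1:50 pm, 3:15 pm–3:55 pm.
6:50 am–8:30 am is untouched.
8:45 am–10:35 am is untouched.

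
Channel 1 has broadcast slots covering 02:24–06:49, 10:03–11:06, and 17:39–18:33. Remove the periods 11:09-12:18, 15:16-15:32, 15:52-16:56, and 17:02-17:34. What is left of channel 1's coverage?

02:24-06:49, 10:03-11:06, 17:39-18:33

02:24-06:49 is untouched.
10:03-11:06 is untouched.
17:39-18:33 is untouched.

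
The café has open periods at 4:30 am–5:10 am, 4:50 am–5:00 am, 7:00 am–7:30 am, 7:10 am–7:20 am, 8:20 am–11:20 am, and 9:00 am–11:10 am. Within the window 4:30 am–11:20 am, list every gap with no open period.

5:10 am–7:00 am, 7:30 am–8:20 am

Covered (merged): 4:30 am–5:10 am, 7:00 am–7:30 am, 8:20 am–11:20 am.
Complement within 4:30 am–11:20 am: 5:10 am–7:00 am, 7:30 am–8:20 am.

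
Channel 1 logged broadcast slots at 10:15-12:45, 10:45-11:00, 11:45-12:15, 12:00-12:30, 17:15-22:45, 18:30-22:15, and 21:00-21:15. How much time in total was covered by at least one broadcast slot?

Merged: 10:15-12:45, 17:15-22:45.
Lengths: 2 h 30 min + 5 h 30 min = 8 h.

8 h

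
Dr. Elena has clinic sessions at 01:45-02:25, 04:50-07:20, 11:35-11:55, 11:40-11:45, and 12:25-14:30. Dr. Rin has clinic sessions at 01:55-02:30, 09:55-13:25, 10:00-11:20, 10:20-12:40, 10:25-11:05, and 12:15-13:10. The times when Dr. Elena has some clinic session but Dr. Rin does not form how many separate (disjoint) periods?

3

A, merged: 01:45-02:25, 04:50-07:20, 11:35-11:55, 12:25-14:30.
B, merged: 01:55-02:30, 09:55-13:25.
A \ B = 01:45-01:55, 04:50-07:20, 13:25-14:30.
That is 3 disjoint pieces.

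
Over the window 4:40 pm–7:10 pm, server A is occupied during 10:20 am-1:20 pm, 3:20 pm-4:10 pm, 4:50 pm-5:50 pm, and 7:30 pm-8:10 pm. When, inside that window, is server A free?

4:40 pm-4:50 pm, 5:50 pm-7:10 pm

The merged coverage is 10:20 am-1:20 pm, 3:20 pm-4:10 pm, 4:50 pm-5:50 pm, 7:30 pm-8:10 pm.
Complement within 4:40 pm-7:10 pm: 4:40 pm-4:50 pm, 5:50 pm-7:10 pm.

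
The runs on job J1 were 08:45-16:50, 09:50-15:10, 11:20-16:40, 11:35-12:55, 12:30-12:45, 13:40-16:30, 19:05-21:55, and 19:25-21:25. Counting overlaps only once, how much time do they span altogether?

Merged: 08:45–16:50, 19:05–21:55.
Lengths: 8 h 5 min + 2 h 50 min = 10 h 55 min.

10 h 55 min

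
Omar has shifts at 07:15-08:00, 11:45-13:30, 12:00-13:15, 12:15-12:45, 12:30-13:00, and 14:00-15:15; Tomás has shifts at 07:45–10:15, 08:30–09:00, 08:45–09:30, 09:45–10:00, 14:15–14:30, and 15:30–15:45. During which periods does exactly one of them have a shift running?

A, merged: 07:15–08:00, 11:45–13:30, 14:00–15:15.
B, merged: 07:45–10:15, 14:15–14:30, 15:30–15:45.
A \ B = 07:15–07:45, 11:45–13:30, 14:00–14:15, 14:30–15:15.
B \ A = 08:00–10:15, 15:30–15:45.
Union of the two gives the symmetric difference.

07:15–07:45, 08:00–10:15, 11:45–13:30, 14:00–14:15, 14:30–15:15, 15:30–15:45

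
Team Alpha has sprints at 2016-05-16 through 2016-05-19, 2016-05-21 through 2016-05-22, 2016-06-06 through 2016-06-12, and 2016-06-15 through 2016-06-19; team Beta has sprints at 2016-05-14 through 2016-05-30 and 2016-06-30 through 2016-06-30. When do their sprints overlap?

2016-05-16 through 2016-05-19, 2016-05-21 through 2016-05-22

2016-05-16 through 2016-05-19 meets the second set on 2016-05-16 through 2016-05-19.
2016-05-21 through 2016-05-22 meets the second set on 2016-05-21 through 2016-05-22.
2016-06-06 through 2016-06-12: no overlap with the second set.
2016-06-15 through 2016-06-19: no overlap with the second set.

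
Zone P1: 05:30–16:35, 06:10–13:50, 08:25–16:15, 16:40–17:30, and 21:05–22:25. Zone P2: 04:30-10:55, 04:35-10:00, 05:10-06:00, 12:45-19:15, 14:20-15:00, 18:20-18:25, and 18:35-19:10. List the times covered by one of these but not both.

First set merges to 05:30–16:35, 16:40–17:30, 21:05–22:25.
Second set merges to 04:30–10:55, 12:45–19:15.
Only in the first: 10:55–12:45, 21:05–22:25.
Only in the second: 04:30–05:30, 16:35–16:40, 17:30–19:15.
Together these are the periods covered by exactly one.

04:30–05:30, 10:55–12:45, 16:35–16:40, 17:30–19:15, 21:05–22:25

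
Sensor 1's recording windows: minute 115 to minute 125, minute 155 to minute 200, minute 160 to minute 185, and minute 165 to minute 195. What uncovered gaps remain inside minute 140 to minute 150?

After merging, the occupied span is minute 115 to minute 125, minute 155 to minute 200.
Gaps within minute 140 to minute 150: minute 140 to minute 150.

minute 140 to minute 150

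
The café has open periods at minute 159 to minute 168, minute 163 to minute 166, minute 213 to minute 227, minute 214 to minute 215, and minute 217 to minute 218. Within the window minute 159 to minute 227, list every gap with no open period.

minute 168 to minute 213

After merging, the occupied span is minute 159 to minute 168, minute 213 to minute 227.
Complement within minute 159 to minute 227: minute 168 to minute 213.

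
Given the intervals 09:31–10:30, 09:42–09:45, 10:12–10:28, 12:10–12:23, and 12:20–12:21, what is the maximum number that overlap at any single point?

2

At 09:42, 2 of the intervals are simultaneously active.
No point has more.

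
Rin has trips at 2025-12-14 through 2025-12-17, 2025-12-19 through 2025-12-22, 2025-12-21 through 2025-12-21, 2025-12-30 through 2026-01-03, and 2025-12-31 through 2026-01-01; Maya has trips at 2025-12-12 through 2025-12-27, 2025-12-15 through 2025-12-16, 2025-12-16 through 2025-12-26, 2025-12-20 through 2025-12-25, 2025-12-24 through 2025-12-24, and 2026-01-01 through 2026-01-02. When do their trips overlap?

2025-12-14 through 2025-12-17, 2025-12-19 through 2025-12-22, 2026-01-01 through 2026-01-02

Merge the first list: 2025-12-14 through 2025-12-17, 2025-12-19 through 2025-12-22, 2025-12-30 through 2026-01-03.
Merge the second list: 2025-12-12 through 2025-12-27, 2026-01-01 through 2026-01-02.
2025-12-14 through 2025-12-17 meets the second set on 2025-12-14 through 2025-12-17.
2025-12-19 through 2025-12-22 meets the second set on 2025-12-19 through 2025-12-22.
2025-12-30 through 2026-01-03 meets the second set on 2026-01-01 through 2026-01-02.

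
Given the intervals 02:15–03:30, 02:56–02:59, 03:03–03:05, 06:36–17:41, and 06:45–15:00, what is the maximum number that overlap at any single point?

2

At 02:56, 2 of the intervals are simultaneously active.
No point has more.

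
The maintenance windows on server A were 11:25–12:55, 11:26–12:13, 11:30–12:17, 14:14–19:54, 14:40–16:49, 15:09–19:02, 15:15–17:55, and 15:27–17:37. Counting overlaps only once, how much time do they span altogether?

Merged: 11:25–12:55, 14:14–19:54.
Lengths: 1 h 30 min + 5 h 40 min = 7 h 10 min.

7 h 10 min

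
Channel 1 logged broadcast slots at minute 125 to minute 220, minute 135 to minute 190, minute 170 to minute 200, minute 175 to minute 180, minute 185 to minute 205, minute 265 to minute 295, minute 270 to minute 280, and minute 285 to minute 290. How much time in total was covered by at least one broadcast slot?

Merged: minute 125 to minute 220, minute 265 to minute 295.
Lengths: 95 minutes + 30 minutes = 125 minutes.

125 minutes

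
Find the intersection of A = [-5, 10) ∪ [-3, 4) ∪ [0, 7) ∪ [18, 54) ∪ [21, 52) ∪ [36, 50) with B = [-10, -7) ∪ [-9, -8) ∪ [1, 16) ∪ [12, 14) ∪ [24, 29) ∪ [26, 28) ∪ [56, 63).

Merge the first list: [-5, 10), [18, 54).
Merge the second list: [-10, -7), [1, 16), [24, 29), [56, 63).
[-5, 10) meets the second set on [1, 10).
[18, 54) meets the second set on [24, 29).

[1, 10) ∪ [24, 29)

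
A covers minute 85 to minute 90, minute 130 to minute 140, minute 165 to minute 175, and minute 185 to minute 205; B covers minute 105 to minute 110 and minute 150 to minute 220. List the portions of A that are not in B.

minute 85 to minute 90: no B overlap → unchanged.
minute 130 to minute 140: no B overlap → unchanged.
minute 165 to minute 175: fully covered by B → removed.
minute 185 to minute 205: fully covered by B → removed.

minute 85 to minute 90, minute 130 to minute 140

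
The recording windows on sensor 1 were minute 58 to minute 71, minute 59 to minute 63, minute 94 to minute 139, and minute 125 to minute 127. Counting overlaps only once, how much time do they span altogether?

58 minutes

Merged: minute 58 to minute 71, minute 94 to minute 139.
Lengths: 13 minutes + 45 minutes = 58 minutes.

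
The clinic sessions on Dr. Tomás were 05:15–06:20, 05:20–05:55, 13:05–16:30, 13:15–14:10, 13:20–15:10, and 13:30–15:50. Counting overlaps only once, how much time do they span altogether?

4 h 30 min

Merged: 05:15–06:20, 13:05–16:30.
Lengths: 1 h 5 min + 3 h 25 min = 4 h 30 min.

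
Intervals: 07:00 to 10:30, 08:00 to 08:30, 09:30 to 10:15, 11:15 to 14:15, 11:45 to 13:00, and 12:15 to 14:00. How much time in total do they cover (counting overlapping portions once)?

6 h 30 min

Merged: 07:00-10:30, 11:15-14:15.
Lengths: 3 h 30 min + 3 h = 6 h 30 min.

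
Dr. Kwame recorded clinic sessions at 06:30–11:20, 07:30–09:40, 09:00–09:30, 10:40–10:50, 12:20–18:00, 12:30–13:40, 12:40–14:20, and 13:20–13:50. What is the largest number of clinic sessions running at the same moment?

4

Walk the sorted start/end points keeping a running depth.
The depth first hits 4 at 13:20.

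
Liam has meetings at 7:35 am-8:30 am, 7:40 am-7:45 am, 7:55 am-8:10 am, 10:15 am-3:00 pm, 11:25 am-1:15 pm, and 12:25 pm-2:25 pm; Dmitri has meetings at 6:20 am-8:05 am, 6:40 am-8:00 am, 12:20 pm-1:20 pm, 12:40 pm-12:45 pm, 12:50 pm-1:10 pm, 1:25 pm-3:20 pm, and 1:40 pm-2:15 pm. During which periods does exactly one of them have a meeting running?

First set merges to 7:35 am–8:30 am, 10:15 am–3:00 pm.
Second set merges to 6:20 am–8:05 am, 12:20 pm–1:20 pm, 1:25 pm–3:20 pm.
A \ B = 8:05 am–8:30 am, 10:15 am–12:20 pm, 1:20 pm–1:25 pm.
B \ A = 6:20 am–7:35 am, 3:00 pm–3:20 pm.
Union of the two gives the symmetric difference.

6:20 am–7:35 am, 8:05 am–8:30 am, 10:15 am–12:20 pm, 1:20 pm–1:25 pm, 3:00 pm–3:20 pm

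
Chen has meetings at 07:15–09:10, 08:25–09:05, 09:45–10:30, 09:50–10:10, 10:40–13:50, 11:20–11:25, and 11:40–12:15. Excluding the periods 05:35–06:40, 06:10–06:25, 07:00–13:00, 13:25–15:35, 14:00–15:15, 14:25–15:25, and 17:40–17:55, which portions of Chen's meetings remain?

13:00–13:25

First set merges to 07:15–09:10, 09:45–10:30, 10:40–13:50.
Second set merges to 05:35–06:40, 07:00–13:00, 13:25–15:35, 17:40–17:55.
07:15–09:10 lies entirely inside B → drops out.
09:45–10:30 lies entirely inside B → drops out.
10:40–13:50 with B removed leaves 13:00–13:25.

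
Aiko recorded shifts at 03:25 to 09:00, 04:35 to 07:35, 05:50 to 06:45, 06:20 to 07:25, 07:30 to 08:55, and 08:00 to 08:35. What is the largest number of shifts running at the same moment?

Sweep endpoints in order; track running count of active intervals.
Peak of 4 reached at 06:20.

4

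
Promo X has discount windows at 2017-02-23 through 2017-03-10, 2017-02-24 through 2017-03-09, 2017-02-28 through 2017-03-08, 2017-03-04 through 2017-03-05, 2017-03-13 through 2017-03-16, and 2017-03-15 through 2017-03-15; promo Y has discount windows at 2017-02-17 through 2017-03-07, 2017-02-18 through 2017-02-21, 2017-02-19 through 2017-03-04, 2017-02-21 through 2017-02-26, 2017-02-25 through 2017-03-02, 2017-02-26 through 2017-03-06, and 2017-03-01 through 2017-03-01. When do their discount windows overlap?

Merge the first list: 2017-02-23 through 2017-03-10, 2017-03-13 through 2017-03-16.
Merge the second list: 2017-02-17 through 2017-03-07.
2017-02-23 through 2017-03-10 meets the second set on 2017-02-23 through 2017-03-07.
2017-03-13 through 2017-03-16: no overlap with the second set.

2017-02-23 through 2017-03-07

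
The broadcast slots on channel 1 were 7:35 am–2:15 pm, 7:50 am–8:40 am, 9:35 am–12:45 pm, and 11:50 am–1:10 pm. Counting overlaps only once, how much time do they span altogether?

Merged: 7:35 am–2:15 pm.
Length: 6 h 40 min.

6 h 40 min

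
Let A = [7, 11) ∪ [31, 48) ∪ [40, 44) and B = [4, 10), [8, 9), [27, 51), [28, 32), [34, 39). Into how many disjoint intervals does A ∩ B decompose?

2

A, merged: [7, 11), [31, 48).
B, merged: [4, 10), [27, 51).
A ∩ B = [7, 10), [31, 48).
That is 2 disjoint pieces.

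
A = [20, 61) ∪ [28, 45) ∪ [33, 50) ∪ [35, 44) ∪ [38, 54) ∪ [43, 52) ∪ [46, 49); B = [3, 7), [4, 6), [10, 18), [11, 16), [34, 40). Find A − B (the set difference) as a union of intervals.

[20, 34) ∪ [40, 61)

A, merged: [20, 61).
B, merged: [3, 7), [10, 18), [34, 40).
[20, 61) minus B → [20, 34), [40, 61).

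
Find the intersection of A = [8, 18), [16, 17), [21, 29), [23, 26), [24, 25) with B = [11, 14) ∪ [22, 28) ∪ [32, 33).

A, merged: [8, 18), [21, 29).
[8, 18) meets the second set on [11, 14).
[21, 29) meets the second set on [22, 28).

[11, 14) ∪ [22, 28)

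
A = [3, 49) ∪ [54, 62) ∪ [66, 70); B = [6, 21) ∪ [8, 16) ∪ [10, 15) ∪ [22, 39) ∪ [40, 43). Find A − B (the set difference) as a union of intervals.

B, merged: [6, 21), [22, 39), [40, 43).
[3, 49) with B removed leaves [3, 6), [21, 22), [39, 40), [43, 49).
[54, 62) is untouched.
[66, 70) is untouched.

[3, 6) ∪ [21, 22) ∪ [39, 40) ∪ [43, 49) ∪ [54, 62) ∪ [66, 70)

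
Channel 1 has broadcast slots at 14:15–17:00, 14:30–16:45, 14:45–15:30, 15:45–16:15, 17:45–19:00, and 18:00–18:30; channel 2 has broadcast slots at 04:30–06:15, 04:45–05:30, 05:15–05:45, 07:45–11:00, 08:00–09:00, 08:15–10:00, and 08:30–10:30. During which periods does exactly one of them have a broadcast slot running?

04:30–06:15, 07:45–11:00, 14:15–17:00, 17:45–19:00

First set merges to 14:15–17:00, 17:45–19:00.
Second set merges to 04:30–06:15, 07:45–11:00.
A \ B = 14:15–17:00, 17:45–19:00.
B \ A = 04:30–06:15, 07:45–11:00.
Union of the two gives the symmetric difference.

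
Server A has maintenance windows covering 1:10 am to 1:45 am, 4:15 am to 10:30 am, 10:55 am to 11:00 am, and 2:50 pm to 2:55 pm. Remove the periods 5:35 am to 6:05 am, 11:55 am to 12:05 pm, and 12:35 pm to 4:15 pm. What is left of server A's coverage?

1:10 am-1:45 am is untouched.
4:15 am-10:30 am with B removed leaves 4:15 am-5:35 am, 6:05 am-10:30 am.
10:55 am-11:00 am is untouched.
2:50 pm-2:55 pm lies entirely inside B → drops out.

1:10 am-1:45 am, 4:15 am-5:35 am, 6:05 am-10:30 am, 10:55 am-11:00 am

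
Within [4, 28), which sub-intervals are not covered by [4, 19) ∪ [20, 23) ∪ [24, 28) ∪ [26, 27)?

After merging, the occupied span is [4, 19), [20, 23), [24, 28).
Gaps within [4, 28): [19, 20), [23, 24).

[19, 20) ∪ [23, 24)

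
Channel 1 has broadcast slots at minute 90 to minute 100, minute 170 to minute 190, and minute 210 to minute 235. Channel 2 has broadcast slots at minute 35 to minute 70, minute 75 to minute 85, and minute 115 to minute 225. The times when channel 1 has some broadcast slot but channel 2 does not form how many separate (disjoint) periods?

2

A \ B = minute 90 to minute 100, minute 225 to minute 235.
That is 2 disjoint pieces.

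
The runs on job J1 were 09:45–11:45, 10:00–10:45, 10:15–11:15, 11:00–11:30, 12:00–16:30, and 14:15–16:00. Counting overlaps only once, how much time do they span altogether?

Merged: 09:45–11:45, 12:00–16:30.
Lengths: 2 h + 4 h 30 min = 6 h 30 min.

6 h 30 min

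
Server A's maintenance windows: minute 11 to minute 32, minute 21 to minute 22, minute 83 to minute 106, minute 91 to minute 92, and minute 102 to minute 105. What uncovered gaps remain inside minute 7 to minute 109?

Covered (merged): minute 11 to minute 32, minute 83 to minute 106.
Complement within minute 7 to minute 109: minute 7 to minute 11, minute 32 to minute 83, minute 106 to minute 109.

minute 7 to minute 11, minute 32 to minute 83, minute 106 to minute 109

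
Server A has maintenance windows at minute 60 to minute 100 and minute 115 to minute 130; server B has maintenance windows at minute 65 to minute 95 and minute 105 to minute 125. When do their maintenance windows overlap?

minute 65 to minute 95, minute 115 to minute 125

minute 60 to minute 100 ∩ B → minute 65 to minute 95.
minute 115 to minute 130 ∩ B → minute 115 to minute 125.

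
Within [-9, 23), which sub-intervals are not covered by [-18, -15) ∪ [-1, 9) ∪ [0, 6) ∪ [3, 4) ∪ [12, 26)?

[-9, -1) ∪ [9, 12)

The merged coverage is [-18, -15), [-1, 9), [12, 26).
Uncovered inside [-9, 23): [-9, -1), [9, 12).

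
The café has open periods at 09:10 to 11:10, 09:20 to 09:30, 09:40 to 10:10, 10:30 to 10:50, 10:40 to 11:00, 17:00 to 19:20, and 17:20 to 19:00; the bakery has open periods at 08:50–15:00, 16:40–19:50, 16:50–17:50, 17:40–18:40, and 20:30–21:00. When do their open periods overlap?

09:10–11:10, 17:00–19:20

First set merges to 09:10–11:10, 17:00–19:20.
Second set merges to 08:50–15:00, 16:40–19:50, 20:30–21:00.
09:10–11:10 overlaps B on 09:10–11:10.
17:00–19:20 overlaps B on 17:00–19:20.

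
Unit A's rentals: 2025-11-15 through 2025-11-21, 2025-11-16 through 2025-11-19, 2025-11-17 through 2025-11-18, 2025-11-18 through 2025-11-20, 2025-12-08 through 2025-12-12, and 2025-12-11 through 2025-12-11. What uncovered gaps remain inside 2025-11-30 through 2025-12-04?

Covered (merged): 2025-11-15 through 2025-11-21, 2025-12-08 through 2025-12-12.
Complement within 2025-11-30 through 2025-12-04: 2025-11-30 through 2025-12-04.

2025-11-30 through 2025-12-04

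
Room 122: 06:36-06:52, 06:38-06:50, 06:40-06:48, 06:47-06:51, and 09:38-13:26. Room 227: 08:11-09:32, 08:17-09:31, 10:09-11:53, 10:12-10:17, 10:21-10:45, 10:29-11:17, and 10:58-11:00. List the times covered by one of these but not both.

Merge the first list: 06:36–06:52, 09:38–13:26.
Merge the second list: 08:11–09:32, 10:09–11:53.
A \ B = 06:36–06:52, 09:38–10:09, 11:53–13:26.
B \ A = 08:11–09:32.
Union of the two gives the symmetric difference.

06:36–06:52, 08:11–09:32, 09:38–10:09, 11:53–13:26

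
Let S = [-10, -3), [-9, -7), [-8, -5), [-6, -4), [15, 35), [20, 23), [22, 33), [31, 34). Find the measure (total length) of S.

27

Merged: [-10, -3), [15, 35).
Lengths: 7 + 20 = 27.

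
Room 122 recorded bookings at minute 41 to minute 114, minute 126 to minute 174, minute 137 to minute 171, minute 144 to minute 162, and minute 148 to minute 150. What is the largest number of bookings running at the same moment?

4

At minute 148, 4 of the intervals are simultaneously active.
No point has more.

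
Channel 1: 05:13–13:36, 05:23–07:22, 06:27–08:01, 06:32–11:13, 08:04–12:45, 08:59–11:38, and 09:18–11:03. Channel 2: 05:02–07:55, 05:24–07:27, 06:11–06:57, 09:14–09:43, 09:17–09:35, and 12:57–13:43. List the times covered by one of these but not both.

05:02-05:13, 07:55-09:14, 09:43-12:57, 13:36-13:43

First set merges to 05:13-13:36.
Second set merges to 05:02-07:55, 09:14-09:43, 12:57-13:43.
A but not B: 07:55-09:14, 09:43-12:57.
B but not A: 05:02-05:13, 13:36-13:43.
Combining gives A △ B.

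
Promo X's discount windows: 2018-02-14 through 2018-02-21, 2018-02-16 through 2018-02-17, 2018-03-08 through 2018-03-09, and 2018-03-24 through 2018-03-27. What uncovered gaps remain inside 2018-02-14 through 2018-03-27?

2018-02-22 through 2018-03-07, 2018-03-10 through 2018-03-23

After merging, the occupied span is 2018-02-14 through 2018-02-21, 2018-03-08 through 2018-03-09, 2018-03-24 through 2018-03-27.
Gaps within 2018-02-14 through 2018-03-27: 2018-02-22 through 2018-03-07, 2018-03-10 through 2018-03-23.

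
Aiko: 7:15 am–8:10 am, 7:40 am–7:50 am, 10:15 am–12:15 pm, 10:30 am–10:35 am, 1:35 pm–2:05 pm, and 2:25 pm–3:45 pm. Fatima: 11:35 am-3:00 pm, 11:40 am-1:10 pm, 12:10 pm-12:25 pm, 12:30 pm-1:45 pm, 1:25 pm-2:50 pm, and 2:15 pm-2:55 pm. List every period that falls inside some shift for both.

First set merges to 7:15 am-8:10 am, 10:15 am-12:15 pm, 1:35 pm-2:05 pm, 2:25 pm-3:45 pm.
Second set merges to 11:35 am-3:00 pm.
7:15 am-8:10 am: no overlap with the second set.
10:15 am-12:15 pm meets the second set on 11:35 am-12:15 pm.
1:35 pm-2:05 pm meets the second set on 1:35 pm-2:05 pm.
2:25 pm-3:45 pm meets the second set on 2:25 pm-3:00 pm.

11:35 am-12:15 pm, 1:35 pm-2:05 pm, 2:25 pm-3:00 pm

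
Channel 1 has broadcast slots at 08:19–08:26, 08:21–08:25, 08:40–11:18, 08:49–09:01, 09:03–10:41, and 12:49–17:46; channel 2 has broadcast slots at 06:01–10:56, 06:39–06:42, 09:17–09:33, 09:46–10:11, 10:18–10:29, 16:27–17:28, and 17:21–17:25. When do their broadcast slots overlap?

08:19–08:26, 08:40–10:56, 16:27–17:28

Merge the first list: 08:19–08:26, 08:40–11:18, 12:49–17:46.
Merge the second list: 06:01–10:56, 16:27–17:28.
08:19–08:26 ∩ B → 08:19–08:26.
08:40–11:18 ∩ B → 08:40–10:56.
12:49–17:46 ∩ B → 16:27–17:28.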